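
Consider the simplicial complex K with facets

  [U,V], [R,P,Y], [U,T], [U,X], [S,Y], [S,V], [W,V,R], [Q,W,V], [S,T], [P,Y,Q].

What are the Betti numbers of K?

Fix the vertex order P < Q < R < S < T < U < V < W < X < Y and write every simplex with vertices in increasing order. Then dim K = 2 and the simplices of K are:

  0-simplices (10): P, Q, R, S, T, U, V, W, X, Y
  1-simplices (16): PQ, PR, PY, QV, QW, QY, RV, RW, RY, ST, SV, SY, TU, UV, UX, VW
  2-simplices (4): PQY, PRY, QVW, RVW

Hence C_0 ≅ Z^10, C_1 ≅ Z^16, C_2 ≅ Z^4.

∂_1: C_1 → C_0 sends each edge [p,q] (with p < q) to q − p. For instance
  ∂ST = T − S.
The 10×16 boundary matrix has rank 9 and Smith normal form diag(1,1,1,1,1,1,1,1,1).

∂_2: C_2 → C_1 acts by ∂[p,q,r] = [q,r] − [p,r] + [p,q]. For instance
  ∂PRY = RY − PY + PR,
  ∂PQY = QY − PY + PQ.
This gives a 16×4 integer matrix of rank 4; reducing to Smith normal form yields diagonal entries (1,1,1,1).

Now H_k = ker ∂_k / im ∂_{k+1}, so:

  H_0: rank C_0 − rank ∂_1 = 10 − 9 = 1, and the invariant factors of ∂_1 are all 1, so H_0 ≅ Z.
  H_1: rank ker ∂_1 − rank ∂_2 = (16 − 9) − 4 = 3, and the invariant factors of ∂_2 are all 1, so H_1 ≅ Z^3.
  H_2: rank ker ∂_2 − rank ∂_3 = (4 − 4) − 0 = 0, and there is no ∂_3, so H_2 ≅ 0.

Hence the Betti numbers are b_0 = 1, b_1 = 3, b_2 = 0.

b_0 = 1, b_1 = 3, b_2 = 0.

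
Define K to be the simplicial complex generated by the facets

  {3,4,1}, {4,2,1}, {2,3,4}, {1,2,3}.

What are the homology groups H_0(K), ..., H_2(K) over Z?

H_0 ≅ Z,  H_1 = 0,  H_2 ≅ Z.

We work with the vertex ordering 1 < 2 < 3 < 4. The simplices of K, each written with vertices in increasing order, are:

  0-simplices (4): [1], [2], [3], [4]
  1-simplices (6): [1,2], [1,3], [1,4], [2,3], [2,4], [3,4]
  2-simplices (4): [1,2,3], [1,2,4], [1,3,4], [2,3,4]

Hence C_0 ≅ Z^4, C_1 ≅ Z^6, C_2 ≅ Z^4.

Boundary ∂_1: C_1 → C_0 is given by ∂[p,q] = [q] − [p]. For instance
  ∂[3,4] = [4] − [3].
This gives a 4×6 integer matrix of rank 3; reducing to Smith normal form yields diagonal entries (1,1,1).

Boundary ∂_2: C_2 → C_1 acts by ∂[p,q,r] = [q,r] − [p,r] + [p,q]. For instance
  ∂[2,3,4] = [3,4] − [2,4] + [2,3],
  ∂[1,2,4] = [2,4] − [1,4] + [1,2].
The resulting 6×4 matrix has rank 3, and its Smith normal form has invariant factors (1,1,1).

Computing H_k = (kernel of ∂_k) / (image of ∂_{k+1}):

  H_0: rank C_0 − rank ∂_1 = 4 − 3 = 1, and the invariant factors of ∂_1 are all 1, so H_0 ≅ Z.
  H_1: rank ker ∂_1 − rank ∂_2 = (6 − 3) − 3 = 0, and the invariant factors of ∂_2 are all 1, so H_1 ≅ 0.
  H_2: rank ker ∂_2 − rank ∂_3 = (4 − 3) − 0 = 1, and there is no ∂_3, so H_2 ≅ Z.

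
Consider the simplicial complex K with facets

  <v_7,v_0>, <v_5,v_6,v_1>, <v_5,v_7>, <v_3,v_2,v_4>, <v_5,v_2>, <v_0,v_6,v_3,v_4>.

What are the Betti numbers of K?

b_0 = 1, b_1 = 2, b_2 = 0, b_3 = 0.

Take the total order v_0 < v_1 < v_2 < v_3 < v_4 < v_5 < v_6 < v_7 on the vertex set. Then K (dimension 3) consists of the simplices:

  0-simplices (8): [v_0], [v_1], [v_2], [v_3], [v_4], [v_5], [v_6], [v_7]
  1-simplices (14): [v_0,v_3], [v_0,v_4], [v_0,v_6], [v_0,v_7], [v_1,v_5], [v_1,v_6], [v_2,v_3], [v_2,v_4], [v_2,v_5], [v_3,v_4], [v_3,v_6], [v_4,v_6], [v_5,v_6], [v_5,v_7]
  2-simplices (6): [v_0,v_3,v_4], [v_0,v_3,v_6], [v_0,v_4,v_6], [v_1,v_5,v_6], [v_2,v_3,v_4], [v_3,v_4,v_6]
  3-simplices (1): [v_0,v_3,v_4,v_6]

so the chain groups are C_0 ≅ Z^8, C_1 ≅ Z^14, C_2 ≅ Z^6, C_3 ≅ Z^1.

The boundary map ∂_1: C_1 → C_0 sends each edge [p,q] (with p < q) to q − p. For instance
  ∂[v_1,v_5] = [v_5] − [v_1].
The resulting 8×14 matrix has rank 7, and its Smith normal form has invariant factors (1,1,1,1,1,1,1).

The boundary map ∂_2: C_2 → C_1 maps a triangle to the signed sum of its edges. For instance
  ∂[v_3,v_4,v_6] = [v_4,v_6] − [v_3,v_6] + [v_3,v_4],
  ∂[v_2,v_3,v_4] = [v_3,v_4] − [v_2,v_4] + [v_2,v_3].
This gives a 14×6 integer matrix of rank 5; reducing to Smith normal form yields diagonal entries (1,1,1,1,1).

The boundary map ∂_3: C_3 → C_2 sends each 3-simplex σ to the alternating sum Σ_i (−1)^i (σ with its i-th vertex removed). For instance
  ∂[v_0,v_3,v_4,v_6] = [v_3,v_4,v_6] − [v_0,v_4,v_6] + [v_0,v_3,v_6] − [v_0,v_3,v_4].
This gives a 6×1 integer matrix of rank 1; reducing to Smith normal form yields diagonal entries (1).

Reading off H_k = ker ∂_k / im ∂_{k+1}:

  H_0: rank C_0 − rank ∂_1 = 8 − 7 = 1, and the invariant factors of ∂_1 are all 1, so H_0 = Z.
  H_1: rank ker ∂_1 − rank ∂_2 = (14 − 7) − 5 = 2, and the invariant factors of ∂_2 are all 1, so H_1 = Z^2.
  H_2: rank ker ∂_2 − rank ∂_3 = (6 − 5) − 1 = 0, and the invariant factors of ∂_3 are all 1, so H_2 = 0.
  H_3: rank ker ∂_3 − rank ∂_4 = (1 − 1) − 0 = 0, and there is no ∂_4, so H_3 = 0.

Hence the Betti numbers are b_0 = 1, b_1 = 2, b_2 = 0, b_3 = 0.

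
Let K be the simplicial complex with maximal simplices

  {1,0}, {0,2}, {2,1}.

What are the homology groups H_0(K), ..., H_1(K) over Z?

Order the vertices as 0 < 1 < 2. Listing each simplex with vertices in this order, K has dimension 1 with simplices:

  0-simplices (3): [0], [1], [2]
  1-simplices (3): [0,1], [0,2], [1,2]

giving chain groups C_0 ≅ Z^3, C_1 ≅ Z^3.

Boundary ∂_1: C_1 → C_0 sends each edge [p,q] (with p < q) to q − p. For instance
  ∂[0,1] = [1] − [0].
As a 3×3 matrix over Z this has rank 2, with invariant factors (1,1).

Reading off H_k = ker ∂_k / im ∂_{k+1}:

  H_0: rank C_0 − rank ∂_1 = 3 − 2 = 1, and the invariant factors of ∂_1 are all 1, so H_0 = Z.
  H_1: rank ker ∂_1 − rank ∂_2 = (3 − 2) − 0 = 1, and there is no ∂_2, so H_1 = Z.

As a check, the Euler characteristic is 3 − 3 = 0, which agrees with 1 − 1 = 0.

H_0 ≅ Z,  H_1 ≅ Z.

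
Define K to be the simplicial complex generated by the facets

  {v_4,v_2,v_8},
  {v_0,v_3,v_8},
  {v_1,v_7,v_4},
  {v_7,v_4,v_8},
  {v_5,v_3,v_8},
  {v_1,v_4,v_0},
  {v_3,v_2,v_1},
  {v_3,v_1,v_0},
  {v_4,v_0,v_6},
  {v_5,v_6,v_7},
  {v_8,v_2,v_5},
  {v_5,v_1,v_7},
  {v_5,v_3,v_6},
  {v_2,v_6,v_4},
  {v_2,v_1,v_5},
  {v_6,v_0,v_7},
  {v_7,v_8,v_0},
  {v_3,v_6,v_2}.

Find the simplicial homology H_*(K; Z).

H_0 ≅ Z,  H_1 ≅ Z × Z/2,  H_2 = 0.

Order the vertices as v_0 < v_1 < v_2 < v_3 < v_4 < v_5 < v_6 < v_7 < v_8. Listing each simplex with vertices in this order, K has dimension 2 with simplices:

  0-simplices (9): [v_0], [v_1], [v_2], [v_3], [v_4], [v_5], [v_6], [v_7], [v_8]
  1-simplices (27): (27 of them)
  2-simplices (18): (18 of them)

Hence C_0 ≅ Z^9, C_1 ≅ Z^27, C_2 ≅ Z^18.

Boundary ∂_1: C_1 → C_0 maps an edge to its endpoints' difference, ∂[p,q] = q − p.
The 9×27 boundary matrix has rank 8 and Smith normal form diag(1,1,1,1,1,1,1,1).

The boundary map ∂_2: C_2 → C_1 maps a triangle to the signed sum of its edges. For instance
  ∂[v_1,v_2,v_5] = [v_2,v_5] − [v_1,v_5] + [v_1,v_2],
  ∂[v_4,v_7,v_8] = [v_7,v_8] − [v_4,v_8] + [v_4,v_7].
As a 27×18 matrix over Z this has rank 18, with invariant factors (1,1,1,1,1,1,1,1,1,1,1,1,1,1,1,1,1,2).

From H_k ≅ ker(∂_k) / im(∂_{k+1}) we obtain:

  H_0: rank C_0 − rank ∂_1 = 9 − 8 = 1, and the invariant factors of ∂_1 are all 1, so H_0 ≅ Z.
  H_1: rank ker ∂_1 − rank ∂_2 = (27 − 8) − 18 = 1, and ∂_2 has invariant factor 2 > 1, so H_1 ≅ Z × Z/2.
  H_2: rank ker ∂_2 − rank ∂_3 = (18 − 18) − 0 = 0, and there is no ∂_3, so H_2 ≅ 0.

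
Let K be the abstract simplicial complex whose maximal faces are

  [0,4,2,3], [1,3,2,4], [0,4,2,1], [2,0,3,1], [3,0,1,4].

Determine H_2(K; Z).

Fix the vertex order 0 < 1 < 2 < 3 < 4 and write every simplex with vertices in increasing order. Then dim K = 3 and the simplices of K are:

  0-simplices (5): [0], [1], [2], [3], [4]
  1-simplices (10): [0,1], [0,2], [0,3], [0,4], [1,2], [1,3], [1,4], [2,3], [2,4], [3,4]
  2-simplices (10): [0,1,2], [0,1,3], [0,1,4], [0,2,3], [0,2,4], [0,3,4], [1,2,3], [1,2,4], [1,3,4], [2,3,4]
  3-simplices (5): [0,1,2,3], [0,1,2,4], [0,1,3,4], [0,2,3,4], [1,2,3,4]

giving chain groups C_0 ≅ Z^5, C_1 ≅ Z^10, C_2 ≅ Z^10, C_3 ≅ Z^5.

Boundary ∂_1: C_1 → C_0 is given by ∂[p,q] = [q] − [p].
The 5×10 boundary matrix has rank 4 and Smith normal form diag(1,1,1,1).

The boundary map ∂_2: C_2 → C_1 maps a triangle to the signed sum of its edges. For instance
  ∂[0,2,3] = [2,3] − [0,3] + [0,2],
  ∂[0,1,3] = [1,3] − [0,3] + [0,1].
The 10×10 boundary matrix has rank 6 and Smith normal form diag(1,1,1,1,1,1).

∂_3: C_3 → C_2 sends each 3-simplex σ to the alternating sum Σ_i (−1)^i (σ with its i-th vertex removed). For instance
  ∂[0,2,3,4] = [2,3,4] − [0,3,4] + [0,2,4] − [0,2,3],
  ∂[1,2,3,4] = [2,3,4] − [1,3,4] + [1,2,4] − [1,2,3].
The resulting 10×5 matrix has rank 4, and its Smith normal form has invariant factors (1,1,1,1).

From H_k ≅ ker(∂_k) / im(∂_{k+1}) we obtain:

  H_2: rank ker ∂_2 − rank ∂_3 = (10 − 6) − 4 = 0, and the invariant factors of ∂_3 are all 1, so H_2 = 0.

H_2 = 0.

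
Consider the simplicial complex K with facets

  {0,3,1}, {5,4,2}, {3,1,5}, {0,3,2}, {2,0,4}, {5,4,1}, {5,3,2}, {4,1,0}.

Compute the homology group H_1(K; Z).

H_1 = 0.

We work with the vertex ordering 0 < 1 < 2 < 3 < 4 < 5. The simplices of K, each written with vertices in increasing order, are:

  0-simplices (6): [0], [1], [2], [3], [4], [5]
  1-simplices (12): [0,1], [0,2], [0,3], [0,4], [1,3], [1,4], [1,5], [2,3], [2,4], [2,5], [3,5], [4,5]
  2-simplices (8): [0,1,3], [0,1,4], [0,2,3], [0,2,4], [1,3,5], [1,4,5], [2,3,5], [2,4,5]

so the chain groups are C_0 ≅ Z^6, C_1 ≅ Z^12, C_2 ≅ Z^8.

The boundary map ∂_1: C_1 → C_0 is given by ∂[p,q] = [q] − [p].
This gives a 6×12 integer matrix of rank 5; reducing to Smith normal form yields diagonal entries (1,1,1,1,1).

The boundary map ∂_2: C_2 → C_1 acts by ∂[p,q,r] = [q,r] − [p,r] + [p,q]. For instance
  ∂[1,4,5] = [4,5] − [1,5] + [1,4],
  ∂[2,3,5] = [3,5] − [2,5] + [2,3].
The 12×8 boundary matrix has rank 7 and Smith normal form diag(1,1,1,1,1,1,1).

Now H_k = ker ∂_k / im ∂_{k+1}, so:

  H_1: rank ker ∂_1 − rank ∂_2 = (12 − 5) − 7 = 0, and the invariant factors of ∂_2 are all 1, so H_1 = 0.

(K is a triangulation of the 2-sphere S^2.)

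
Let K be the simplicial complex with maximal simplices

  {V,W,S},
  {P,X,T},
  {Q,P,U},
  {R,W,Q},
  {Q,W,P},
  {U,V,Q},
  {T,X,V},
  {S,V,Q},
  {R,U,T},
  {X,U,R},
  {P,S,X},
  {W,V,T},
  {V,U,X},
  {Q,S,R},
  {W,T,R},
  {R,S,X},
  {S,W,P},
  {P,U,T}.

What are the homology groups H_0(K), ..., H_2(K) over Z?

K has 9 vertices, 27 edges, 18 triangles.
rank ∂_0 = 0, rank ∂_1 = 8 ⇒ b_0 = 9 − 0 − 8 = 1; all invariant factors of ∂_1 are 1 so no torsion. So H_0 ≅ Z.
rank ∂_1 = 8, rank ∂_2 = 18 ⇒ b_1 = 27 − 8 − 18 = 1; ∂_2 has invariant factor(s) [2] giving torsion. So H_1 ≅ Z ⊕ Z/2Z.
rank ∂_2 = 18, rank ∂_3 = 0 ⇒ b_2 = 18 − 18 − 0 = 0. So H_2 ≅ 0.

H_0 = Z,  H_1 = Z ⊕ Z/2Z,  H_2 = 0.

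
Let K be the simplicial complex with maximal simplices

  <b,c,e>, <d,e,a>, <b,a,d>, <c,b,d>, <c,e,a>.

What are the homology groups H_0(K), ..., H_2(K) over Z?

H_0 ≅ Z,  H_1 ≅ Z,  H_2 = 0.

Fix the vertex order a < b < c < d < e and write every simplex with vertices in increasing order. Then dim K = 2 and the simplices of K are:

  0-simplices (5): a, b, c, d, e
  1-simplices (10): ab, ac, ad, ae, bc, bd, be, cd, ce, de
  2-simplices (5): abd, ace, ade, bcd, bce

so the chain groups are C_0 ≅ Z^5, C_1 ≅ Z^10, C_2 ≅ Z^5.

Boundary ∂_1: C_1 → C_0 sends each edge [p,q] (with p < q) to q − p. For instance
  ∂de = e − d.
This gives a 5×10 integer matrix of rank 4; reducing to Smith normal form yields diagonal entries (1,1,1,1).

∂_2: C_2 → C_1 acts by ∂[p,q,r] = [q,r] − [p,r] + [p,q]. For instance
  ∂bce = ce − be + bc,
  ∂ace = ce − ae + ac.
This gives a 10×5 integer matrix of rank 5; reducing to Smith normal form yields diagonal entries (1,1,1,1,1).

Reading off H_k = ker ∂_k / im ∂_{k+1}:

  H_0: rank C_0 − rank ∂_1 = 5 − 4 = 1, and the invariant factors of ∂_1 are all 1, so H_0 = Z.
  H_1: rank ker ∂_1 − rank ∂_2 = (10 − 4) − 5 = 1, and the invariant factors of ∂_2 are all 1, so H_1 = Z.
  H_2: rank ker ∂_2 − rank ∂_3 = (5 − 5) − 0 = 0, and there is no ∂_3, so H_2 = 0.

As a check, the Euler characteristic is 5 − 10 + 5 = 0, which agrees with 1 − 1 + 0 = 0.
(K is a triangulation of the Möbius band.)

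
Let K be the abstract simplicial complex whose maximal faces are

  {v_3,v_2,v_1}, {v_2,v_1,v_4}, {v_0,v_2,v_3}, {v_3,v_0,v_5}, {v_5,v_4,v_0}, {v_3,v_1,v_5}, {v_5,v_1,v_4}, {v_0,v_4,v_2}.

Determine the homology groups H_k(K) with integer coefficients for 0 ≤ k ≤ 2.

H_0 ≅ Z,  H_1 = 0,  H_2 ≅ Z.

Fix the vertex order v_0 < v_1 < v_2 < v_3 < v_4 < v_5 and write every simplex with vertices in increasing order. Then dim K = 2 and the simplices of K are:

  0-simplices (6): [v_0], [v_1], [v_2], [v_3], [v_4], [v_5]
  1-simplices (12): [v_0,v_2], [v_0,v_3], [v_0,v_4], [v_0,v_5], [v_1,v_2], [v_1,v_3], [v_1,v_4], [v_1,v_5], [v_2,v_3], [v_2,v_4], [v_3,v_5], [v_4,v_5]
  2-simplices (8): [v_0,v_2,v_3], [v_0,v_2,v_4], [v_0,v_3,v_5], [v_0,v_4,v_5], [v_1,v_2,v_3], [v_1,v_2,v_4], [v_1,v_3,v_5], [v_1,v_4,v_5]

giving chain groups C_0 ≅ Z^6, C_1 ≅ Z^12, C_2 ≅ Z^8.

Boundary ∂_1: C_1 → C_0 sends each edge [p,q] (with p < q) to q − p. For instance
  ∂[v_4,v_5] = [v_5] − [v_4].
As a 6×12 matrix over Z this has rank 5, with invariant factors (1,1,1,1,1).

∂_2: C_2 → C_1 maps a triangle to the signed sum of its edges. For instance
  ∂[v_0,v_4,v_5] = [v_4,v_5] − [v_0,v_5] + [v_0,v_4],
  ∂[v_0,v_3,v_5] = [v_3,v_5] − [v_0,v_5] + [v_0,v_3].
The 12×8 boundary matrix has rank 7 and Smith normal form diag(1,1,1,1,1,1,1).

Now H_k = ker ∂_k / im ∂_{k+1}, so:

  H_0: rank C_0 − rank ∂_1 = 6 − 5 = 1, and the invariant factors of ∂_1 are all 1, so H_0 = Z.
  H_1: rank ker ∂_1 − rank ∂_2 = (12 − 5) − 7 = 0, and the invariant factors of ∂_2 are all 1, so H_1 = 0.
  H_2: rank ker ∂_2 − rank ∂_3 = (8 − 7) − 0 = 1, and there is no ∂_3, so H_2 = Z.

As a check, the Euler characteristic is 6 − 12 + 8 = 2, which agrees with 1 − 0 + 1 = 2.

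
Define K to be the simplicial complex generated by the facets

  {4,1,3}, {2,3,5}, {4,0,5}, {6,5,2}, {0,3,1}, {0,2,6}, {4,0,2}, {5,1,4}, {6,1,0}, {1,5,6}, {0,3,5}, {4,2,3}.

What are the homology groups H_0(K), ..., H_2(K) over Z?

We work with the vertex ordering 0 < 1 < 2 < 3 < 4 < 5 < 6. The simplices of K, each written with vertices in increasing order, are:

  0-simplices (7): [0], [1], [2], [3], [4], [5], [6]
  1-simplices (18): [0,1], [0,2], [0,3], [0,4], [0,5], [0,6], [1,3], [1,4], [1,5], [1,6], [2,3], [2,4], [2,5], [2,6], [3,4], [3,5], [4,5], [5,6]
  2-simplices (12): [0,1,3], [0,1,6], [0,2,4], [0,2,6], [0,3,5], [0,4,5], [1,3,4], [1,4,5], [1,5,6], [2,3,4], [2,3,5], [2,5,6]

giving chain groups C_0 ≅ Z^7, C_1 ≅ Z^18, C_2 ≅ Z^12.

Boundary ∂_1: C_1 → C_0 maps an edge to its endpoints' difference, ∂[p,q] = q − p. For instance
  ∂[1,3] = [3] − [1].
The resulting 7×18 matrix has rank 6, and its Smith normal form has invariant factors (1,1,1,1,1,1).

Boundary ∂_2: C_2 → C_1 sends each 2-simplex [p,q,r] to [q,r] − [p,r] + [p,q]. For instance
  ∂[0,1,6] = [1,6] − [0,6] + [0,1],
  ∂[0,2,4] = [2,4] − [0,4] + [0,2].
The resulting 18×12 matrix has rank 12, and its Smith normal form has invariant factors (1,1,1,1,1,1,1,1,1,1,1,2).

From H_k ≅ ker(∂_k) / im(∂_{k+1}) we obtain:

  H_0: rank C_0 − rank ∂_1 = 7 − 6 = 1, and the invariant factors of ∂_1 are all 1, so H_0 = Z.
  H_1: rank ker ∂_1 − rank ∂_2 = (18 − 6) − 12 = 0, and ∂_2 has invariant factor 2 > 1, so H_1 = Z/2Z.
  H_2: rank ker ∂_2 − rank ∂_3 = (12 − 12) − 0 = 0, and there is no ∂_3, so H_2 = 0.

H_0 ≅ Z,  H_1 ≅ Z/2Z,  H_2 = 0.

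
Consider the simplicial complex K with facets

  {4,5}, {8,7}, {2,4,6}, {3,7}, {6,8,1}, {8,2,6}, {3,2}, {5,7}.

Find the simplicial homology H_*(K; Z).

H_0 ≅ Z,  H_1 ≅ Z^2,  H_2 = 0.

We work with the vertex ordering 1 < 2 < 3 < 4 < 5 < 6 < 7 < 8. The simplices of K, each written with vertices in increasing order, are:

  0-simplices (8): [1], [2], [3], [4], [5], [6], [7], [8]
  1-simplices (12): [1,6], [1,8], [2,3], [2,4], [2,6], [2,8], [3,7], [4,5], [4,6], [5,7], [6,8], [7,8]
  2-simplices (3): [1,6,8], [2,4,6], [2,6,8]

giving chain groups C_0 ≅ Z^8, C_1 ≅ Z^12, C_2 ≅ Z^3.

∂_1: C_1 → C_0 maps an edge to its endpoints' difference, ∂[p,q] = q − p. For instance
  ∂[2,6] = [6] − [2].
The resulting 8×12 matrix has rank 7, and its Smith normal form has invariant factors (1,1,1,1,1,1,1).

Boundary ∂_2: C_2 → C_1 maps a triangle to the signed sum of its edges. For instance
  ∂[2,6,8] = [6,8] − [2,8] + [2,6],
  ∂[1,6,8] = [6,8] − [1,8] + [1,6].
The 12×3 boundary matrix has rank 3 and Smith normal form diag(1,1,1).

Computing H_k = (kernel of ∂_k) / (image of ∂_{k+1}):

  H_0: rank C_0 − rank ∂_1 = 8 − 7 = 1, and the invariant factors of ∂_1 are all 1, so H_0 ≅ Z.
  H_1: rank ker ∂_1 − rank ∂_2 = (12 − 7) − 3 = 2, and the invariant factors of ∂_2 are all 1, so H_1 ≅ Z^2.
  H_2: rank ker ∂_2 − rank ∂_3 = (3 − 3) − 0 = 0, and there is no ∂_3, so H_2 ≅ 0.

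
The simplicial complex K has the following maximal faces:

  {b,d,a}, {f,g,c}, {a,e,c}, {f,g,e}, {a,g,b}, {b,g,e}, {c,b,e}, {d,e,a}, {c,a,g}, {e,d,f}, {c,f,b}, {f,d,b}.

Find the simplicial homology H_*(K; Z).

H_0 = Z,  H_1 = Z/2,  H_2 = 0.

Fix the vertex order a < b < c < d < e < f < g and write every simplex with vertices in increasing order. Then dim K = 2 and the simplices of K are:

  0-simplices (7): a, b, c, d, e, f, g
  1-simplices (18): ab, ac, ad, ae, ag, bc, bd, be, bf, bg, ce, cf, cg, de, df, ef, eg, fg
  2-simplices (12): abd, abg, ace, acg, ade, bce, bcf, bdf, beg, cfg, def, efg

so the chain groups are C_0 ≅ Z^7, C_1 ≅ Z^18, C_2 ≅ Z^12.

Boundary ∂_1: C_1 → C_0 is given by ∂[p,q] = [q] − [p]. For instance
  ∂df = f − d.
This gives a 7×18 integer matrix of rank 6; reducing to Smith normal form yields diagonal entries (1,1,1,1,1,1).

∂_2: C_2 → C_1 acts by ∂[p,q,r] = [q,r] − [p,r] + [p,q]. For instance
  ∂ace = ce − ae + ac,
  ∂cfg = fg − cg + cf.
As a 18×12 matrix over Z this has rank 12, with invariant factors (1,1,1,1,1,1,1,1,1,1,1,2).

Now H_k = ker ∂_k / im ∂_{k+1}, so:

  H_0: rank C_0 − rank ∂_1 = 7 − 6 = 1, and the invariant factors of ∂_1 are all 1, so H_0 ≅ Z.
  H_1: rank ker ∂_1 − rank ∂_2 = (18 − 6) − 12 = 0, and ∂_2 has invariant factor 2 > 1, so H_1 ≅ Z/2.
  H_2: rank ker ∂_2 − rank ∂_3 = (12 − 12) − 0 = 0, and there is no ∂_3, so H_2 ≅ 0.

(K is a triangulation of the real projective plane RP^2.)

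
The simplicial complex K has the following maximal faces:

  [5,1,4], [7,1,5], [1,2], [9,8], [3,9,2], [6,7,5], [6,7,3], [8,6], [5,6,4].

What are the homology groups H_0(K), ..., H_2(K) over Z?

Order the vertices as 1 < 2 < 3 < 4 < 5 < 6 < 7 < 8 < 9. Listing each simplex with vertices in this order, K has dimension 2 with simplices:

  0-simplices (9): [1], [2], [3], [4], [5], [6], [7], [8], [9]
  1-simplices (16): [1,2], [1,4], [1,5], [1,7], [2,3], [2,9], [3,6], [3,7], [3,9], [4,5], [4,6], [5,6], [5,7], [6,7], [6,8], [8,9]
  2-simplices (6): [1,4,5], [1,5,7], [2,3,9], [3,6,7], [4,5,6], [5,6,7]

Hence C_0 ≅ Z^9, C_1 ≅ Z^16, C_2 ≅ Z^6.

∂_1: C_1 → C_0 maps an edge to its endpoints' difference, ∂[p,q] = q − p. For instance
  ∂[3,9] = [9] − [3].
This gives a 9×16 integer matrix of rank 8; reducing to Smith normal form yields diagonal entries (1,1,1,1,1,1,1,1).

The boundary map ∂_2: C_2 → C_1 maps a triangle to the signed sum of its edges. For instance
  ∂[2,3,9] = [3,9] − [2,9] + [2,3],
  ∂[1,5,7] = [5,7] − [1,7] + [1,5].
This gives a 16×6 integer matrix of rank 6; reducing to Smith normal form yields diagonal entries (1,1,1,1,1,1).

Reading off H_k = ker ∂_k / im ∂_{k+1}:

  H_0: rank C_0 − rank ∂_1 = 9 − 8 = 1, and the invariant factors of ∂_1 are all 1, so H_0 ≅ Z.
  H_1: rank ker ∂_1 − rank ∂_2 = (16 − 8) − 6 = 2, and the invariant factors of ∂_2 are all 1, so H_1 ≅ Z^2.
  H_2: rank ker ∂_2 − rank ∂_3 = (6 − 6) − 0 = 0, and there is no ∂_3, so H_2 ≅ 0.

H_0 = Z,  H_1 = Z^2,  H_2 = 0.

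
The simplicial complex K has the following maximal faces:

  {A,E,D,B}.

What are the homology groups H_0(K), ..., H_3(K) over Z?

H_0 = Z,  H_1 = 0,  H_2 = 0,  H_3 = 0.

Fix the vertex order A < B < D < E and write every simplex with vertices in increasing order. Then dim K = 3 and the simplices of K are:

  0-simplices (4): A, B, D, E
  1-simplices (6): AB, AD, AE, BD, BE, DE
  2-simplices (4): ABD, ABE, ADE, BDE
  3-simplices (1): ABDE

Hence C_0 ≅ Z^4, C_1 ≅ Z^6, C_2 ≅ Z^4, C_3 ≅ Z^1.

∂_1: C_1 → C_0 sends each edge [p,q] (with p < q) to q − p.
The 4×6 boundary matrix has rank 3 and Smith normal form diag(1,1,1).

The boundary map ∂_2: C_2 → C_1 acts by ∂[p,q,r] = [q,r] − [p,r] + [p,q]. For instance
  ∂ADE = DE − AE + AD,
  ∂ABE = BE − AE + AB.
The resulting 6×4 matrix has rank 3, and its Smith normal form has invariant factors (1,1,1).

∂_3: C_3 → C_2 sends each 3-simplex σ to the alternating sum Σ_i (−1)^i (σ with its i-th vertex removed). For instance
  ∂ABDE = BDE − ADE + ABE − ABD.
The resulting 4×1 matrix has rank 1, and its Smith normal form has invariant factors (1).

Now H_k = ker ∂_k / im ∂_{k+1}, so:

  H_0: rank C_0 − rank ∂_1 = 4 − 3 = 1, and the invariant factors of ∂_1 are all 1, so H_0 ≅ Z.
  H_1: rank ker ∂_1 − rank ∂_2 = (6 − 3) − 3 = 0, and the invariant factors of ∂_2 are all 1, so H_1 ≅ 0.
  H_2: rank ker ∂_2 − rank ∂_3 = (4 − 3) − 1 = 0, and the invariant factors of ∂_3 are all 1, so H_2 ≅ 0.
  H_3: rank ker ∂_3 − rank ∂_4 = (1 − 1) − 0 = 0, and there is no ∂_4, so H_3 ≅ 0.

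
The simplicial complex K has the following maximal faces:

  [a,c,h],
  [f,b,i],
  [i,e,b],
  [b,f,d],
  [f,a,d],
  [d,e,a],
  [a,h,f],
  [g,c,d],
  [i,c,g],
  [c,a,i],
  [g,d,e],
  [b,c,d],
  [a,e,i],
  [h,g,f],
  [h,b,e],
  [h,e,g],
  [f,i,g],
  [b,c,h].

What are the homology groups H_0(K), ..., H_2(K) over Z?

H_0 = Z,  H_1 = Z^2,  H_2 = Z.

Order the vertices as a < b < c < d < e < f < g < h < i. Listing each simplex with vertices in this order, K has dimension 2 with simplices:

  0-simplices (9): a, b, c, d, e, f, g, h, i
  1-simplices (27): ac, ad, ae, af, ah, ai, bc, bd, be, bf, bh, bi, cd, cg, ch, ci, de, df, dg, eg, eh, ei, fg, fh, fi, gh, gi
  2-simplices (18): ach, aci, ade, adf, aei, afh, bcd, bch, bdf, beh, bei, bfi, cdg, cgi, deg, egh, fgh, fgi

Hence C_0 ≅ Z^9, C_1 ≅ Z^27, C_2 ≅ Z^18.

Boundary ∂_1: C_1 → C_0 sends each edge [p,q] (with p < q) to q − p.
As a 9×27 matrix over Z this has rank 8, with invariant factors (1,1,1,1,1,1,1,1).

∂_2: C_2 → C_1 acts by ∂[p,q,r] = [q,r] − [p,r] + [p,q]. For instance
  ∂bei = ei − bi + be,
  ∂afh = fh − ah + af.
This gives a 27×18 integer matrix of rank 17; reducing to Smith normal form yields diagonal entries (1,1,1,1,1,1,1,1,1,1,1,1,1,1,1,1,1).

From H_k ≅ ker(∂_k) / im(∂_{k+1}) we obtain:

  H_0: rank C_0 − rank ∂_1 = 9 − 8 = 1, and the invariant factors of ∂_1 are all 1, so H_0 ≅ Z.
  H_1: rank ker ∂_1 − rank ∂_2 = (27 − 8) − 17 = 2, and the invariant factors of ∂_2 are all 1, so H_1 ≅ Z^2.
  H_2: rank ker ∂_2 − rank ∂_3 = (18 − 17) − 0 = 1, and there is no ∂_3, so H_2 ≅ Z.

As a check, the Euler characteristic is 9 − 27 + 18 = 0, which agrees with 1 − 2 + 1 = 0.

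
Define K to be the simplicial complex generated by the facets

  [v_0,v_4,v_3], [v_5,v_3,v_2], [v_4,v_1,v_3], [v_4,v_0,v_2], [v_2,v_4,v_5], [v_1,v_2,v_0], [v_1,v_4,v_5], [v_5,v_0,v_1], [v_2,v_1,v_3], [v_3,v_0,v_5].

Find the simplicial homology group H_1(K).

Take the total order v_0 < v_1 < v_2 < v_3 < v_4 < v_5 on the vertex set. Then K (dimension 2) consists of the simplices:

  0-simplices (6): [v_0], [v_1], [v_2], [v_3], [v_4], [v_5]
  1-simplices (15): (15 of them)
  2-simplices (10): [v_0,v_1,v_2], [v_0,v_1,v_5], [v_0,v_2,v_4], [v_0,v_3,v_4], [v_0,v_3,v_5], [v_1,v_2,v_3], [v_1,v_3,v_4], [v_1,v_4,v_5], [v_2,v_3,v_5], [v_2,v_4,v_5]

Hence C_0 ≅ Z^6, C_1 ≅ Z^15, C_2 ≅ Z^10.

Boundary ∂_1: C_1 → C_0 sends each edge [p,q] (with p < q) to q − p. For instance
  ∂[v_2,v_4] = [v_4] − [v_2].
This gives a 6×15 integer matrix of rank 5; reducing to Smith normal form yields diagonal entries (1,1,1,1,1).

Boundary ∂_2: C_2 → C_1 maps a triangle to the signed sum of its edges. For instance
  ∂[v_1,v_3,v_4] = [v_3,v_4] − [v_1,v_4] + [v_1,v_3],
  ∂[v_2,v_3,v_5] = [v_3,v_5] − [v_2,v_5] + [v_2,v_3].
The resulting 15×10 matrix has rank 10, and its Smith normal form has invariant factors (1,1,1,1,1,1,1,1,1,2).

From H_k ≅ ker(∂_k) / im(∂_{k+1}) we obtain:

  H_1: rank ker ∂_1 − rank ∂_2 = (15 − 5) − 10 = 0, and ∂_2 has invariant factor 2 > 1, so H_1 = Z/2.

H_1 ≅ Z/2.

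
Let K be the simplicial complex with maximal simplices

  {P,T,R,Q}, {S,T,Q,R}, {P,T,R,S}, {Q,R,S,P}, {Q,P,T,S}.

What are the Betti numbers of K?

b_0 = 1, b_1 = 0, b_2 = 0, b_3 = 1.

Order the vertices as P < Q < R < S < T. Listing each simplex with vertices in this order, K has dimension 3 with simplices:

  0-simplices (5): P, Q, R, S, T
  1-simplices (10): PQ, PR, PS, PT, QR, QS, QT, RS, RT, ST
  2-simplices (10): PQR, PQS, PQT, PRS, PRT, PST, QRS, QRT, QST, RST
  3-simplices (5): PQRS, PQRT, PQST, PRST, QRST

giving chain groups C_0 ≅ Z^5, C_1 ≅ Z^10, C_2 ≅ Z^10, C_3 ≅ Z^5.

The boundary map ∂_1: C_1 → C_0 maps an edge to its endpoints' difference, ∂[p,q] = q − p. For instance
  ∂RT = T − R.
The resulting 5×10 matrix has rank 4, and its Smith normal form has invariant factors (1,1,1,1).

∂_2: C_2 → C_1 maps a triangle to the signed sum of its edges. For instance
  ∂QRT = RT − QT + QR,
  ∂PRT = RT − PT + PR.
The resulting 10×10 matrix has rank 6, and its Smith normal form has invariant factors (1,1,1,1,1,1).

The boundary map ∂_3: C_3 → C_2 sends each 3-simplex σ to the alternating sum Σ_i (−1)^i (σ with its i-th vertex removed). For instance
  ∂PQRT = QRT − PRT + PQT − PQR,
  ∂PRST = RST − PST + PRT − PRS.
The resulting 10×5 matrix has rank 4, and its Smith normal form has invariant factors (1,1,1,1).

Now H_k = ker ∂_k / im ∂_{k+1}, so:

  H_0: rank C_0 − rank ∂_1 = 5 − 4 = 1, and the invariant factors of ∂_1 are all 1, so H_0 ≅ Z.
  H_1: rank ker ∂_1 − rank ∂_2 = (10 − 4) − 6 = 0, and the invariant factors of ∂_2 are all 1, so H_1 ≅ 0.
  H_2: rank ker ∂_2 − rank ∂_3 = (10 − 6) − 4 = 0, and the invariant factors of ∂_3 are all 1, so H_2 ≅ 0.
  H_3: rank ker ∂_3 − rank ∂_4 = (5 − 4) − 0 = 1, and there is no ∂_4, so H_3 ≅ Z.

As a check, the Euler characteristic is 5 − 10 + 10 − 5 = 0, which agrees with 1 − 0 + 0 − 1 = 0.

Hence the Betti numbers are b_0 = 1, b_1 = 0, b_2 = 0, b_3 = 1.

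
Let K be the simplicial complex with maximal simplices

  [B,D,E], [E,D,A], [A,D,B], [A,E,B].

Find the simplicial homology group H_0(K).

Fix the vertex order A < B < D < E and write every simplex with vertices in increasing order. Then dim K = 2 and the simplices of K are:

  0-simplices (4): A, B, D, E
  1-simplices (6): AB, AD, AE, BD, BE, DE
  2-simplices (4): ABD, ABE, ADE, BDE

giving chain groups C_0 ≅ Z^4, C_1 ≅ Z^6, C_2 ≅ Z^4.

The boundary map ∂_1: C_1 → C_0 sends each edge [p,q] (with p < q) to q − p.
The 4×6 boundary matrix has rank 3 and Smith normal form diag(1,1,1).

Boundary ∂_2: C_2 → C_1 sends each 2-simplex [p,q,r] to [q,r] − [p,r] + [p,q]. For instance
  ∂ADE = DE − AE + AD,
  ∂ABE = BE − AE + AB.
The 6×4 boundary matrix has rank 3 and Smith normal form diag(1,1,1).

Computing H_k = (kernel of ∂_k) / (image of ∂_{k+1}):

  H_0: rank C_0 − rank ∂_1 = 4 − 3 = 1, and the invariant factors of ∂_1 are all 1, so H_0 ≅ Z.

(K is a triangulation of the 2-sphere S^2.)

H_0 ≅ Z.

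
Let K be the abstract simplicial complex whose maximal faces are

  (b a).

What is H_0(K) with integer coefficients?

K has 2 vertices, 1 edge.
rank ∂_0 = 0, rank ∂_1 = 1 ⇒ b_0 = 2 − 0 − 1 = 1; all invariant factors of ∂_1 are 1 so no torsion. So H_0 ≅ Z.

H_0 ≅ Z.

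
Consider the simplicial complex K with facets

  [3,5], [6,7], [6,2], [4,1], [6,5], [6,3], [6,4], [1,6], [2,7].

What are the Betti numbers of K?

b_0 = 1, b_1 = 3.

Fix the vertex order 1 < 2 < 3 < 4 < 5 < 6 < 7 and write every simplex with vertices in increasing order. Then dim K = 1 and the simplices of K are:

  0-simplices (7): [1], [2], [3], [4], [5], [6], [7]
  1-simplices (9): [1,4], [1,6], [2,6], [2,7], [3,5], [3,6], [4,6], [5,6], [6,7]

Hence C_0 ≅ Z^7, C_1 ≅ Z^9.

The boundary map ∂_1: C_1 → C_0 is given by ∂[p,q] = [q] − [p]. For instance
  ∂[2,6] = [6] − [2].
The resulting 7×9 matrix has rank 6, and its Smith normal form has invariant factors (1,1,1,1,1,1).

Computing H_k = (kernel of ∂_k) / (image of ∂_{k+1}):

  H_0: rank C_0 − rank ∂_1 = 7 − 6 = 1, and the invariant factors of ∂_1 are all 1, so H_0 = Z.
  H_1: rank ker ∂_1 − rank ∂_2 = (9 − 6) − 0 = 3, and there is no ∂_2, so H_1 = Z^3.

Hence the Betti numbers are b_0 = 1, b_1 = 3.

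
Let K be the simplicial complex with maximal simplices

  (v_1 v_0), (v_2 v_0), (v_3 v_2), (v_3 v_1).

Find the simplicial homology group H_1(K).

H_1 ≅ Z.

Take the total order v_0 < v_1 < v_2 < v_3 on the vertex set. Then K (dimension 1) consists of the simplices:

  0-simplices (4): [v_0], [v_1], [v_2], [v_3]
  1-simplices (4): [v_0,v_1], [v_0,v_2], [v_1,v_3], [v_2,v_3]

so the chain groups are C_0 ≅ Z^4, C_1 ≅ Z^4.

∂_1: C_1 → C_0 is given by ∂[p,q] = [q] − [p]. For instance
  ∂[v_0,v_2] = [v_2] − [v_0].
The resulting 4×4 matrix has rank 3, and its Smith normal form has invariant factors (1,1,1).

Now H_k = ker ∂_k / im ∂_{k+1}, so:

  H_1: rank ker ∂_1 − rank ∂_2 = (4 − 3) − 0 = 1, and there is no ∂_2, so H_1 = Z.

(K is a triangulation of the circle S^1.)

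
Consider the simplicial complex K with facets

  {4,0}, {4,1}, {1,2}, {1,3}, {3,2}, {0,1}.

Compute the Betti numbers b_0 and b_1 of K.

b_0 = 1, b_1 = 2.

Take the total order 0 < 1 < 2 < 3 < 4 on the vertex set. Then K (dimension 1) consists of the simplices:

  0-simplices (5): [0], [1], [2], [3], [4]
  1-simplices (6): [0,1], [0,4], [1,2], [1,3], [1,4], [2,3]

giving chain groups C_0 ≅ Z^5, C_1 ≅ Z^6.

∂_1: C_1 → C_0 sends each edge [p,q] (with p < q) to q − p.
The 5×6 boundary matrix has rank 4 and Smith normal form diag(1,1,1,1).

Computing H_k = (kernel of ∂_k) / (image of ∂_{k+1}):

  H_0: rank C_0 − rank ∂_1 = 5 − 4 = 1, and the invariant factors of ∂_1 are all 1, so H_0 ≅ Z.
  H_1: rank ker ∂_1 − rank ∂_2 = (6 − 4) − 0 = 2, and there is no ∂_2, so H_1 ≅ Z^2.

As a check, the Euler characteristic is 5 − 6 = -1, which agrees with 1 − 2 = -1.

Hence the Betti numbers are b_0 = 1, b_1 = 2.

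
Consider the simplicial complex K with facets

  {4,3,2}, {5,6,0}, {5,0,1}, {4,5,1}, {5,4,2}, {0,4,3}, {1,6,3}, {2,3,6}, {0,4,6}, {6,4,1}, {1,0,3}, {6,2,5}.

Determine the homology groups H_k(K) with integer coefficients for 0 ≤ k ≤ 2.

H_0 ≅ Z,  H_1 ≅ Z/2Z,  H_2 = 0.

K has 7 vertices, 18 edges, 12 triangles.
rank ∂_0 = 0, rank ∂_1 = 6 ⇒ b_0 = 7 − 0 − 6 = 1; all invariant factors of ∂_1 are 1 so no torsion. So H_0 = Z.
rank ∂_1 = 6, rank ∂_2 = 12 ⇒ b_1 = 18 − 6 − 12 = 0; ∂_2 has invariant factor(s) [2] giving torsion. So H_1 = Z/2Z.
rank ∂_2 = 12, rank ∂_3 = 0 ⇒ b_2 = 12 − 12 − 0 = 0. So H_2 = 0.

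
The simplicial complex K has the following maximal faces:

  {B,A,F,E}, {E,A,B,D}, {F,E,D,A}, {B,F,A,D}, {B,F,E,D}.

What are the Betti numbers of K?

b_0 = 1, b_1 = 0, b_2 = 0, b_3 = 1.

We work with the vertex ordering A < B < D < E < F. The simplices of K, each written with vertices in increasing order, are:

  0-simplices (5): A, B, D, E, F
  1-simplices (10): AB, AD, AE, AF, BD, BE, BF, DE, DF, EF
  2-simplices (10): ABD, ABE, ABF, ADE, ADF, AEF, BDE, BDF, BEF, DEF
  3-simplices (5): ABDE, ABDF, ABEF, ADEF, BDEF

Hence C_0 ≅ Z^5, C_1 ≅ Z^10, C_2 ≅ Z^10, C_3 ≅ Z^5.

Boundary ∂_1: C_1 → C_0 sends each edge [p,q] (with p < q) to q − p. For instance
  ∂EF = F − E.
This gives a 5×10 integer matrix of rank 4; reducing to Smith normal form yields diagonal entries (1,1,1,1).

∂_2: C_2 → C_1 maps a triangle to the signed sum of its edges. For instance
  ∂BDE = DE − BE + BD,
  ∂BEF = EF − BF + BE.
The resulting 10×10 matrix has rank 6, and its Smith normal form has invariant factors (1,1,1,1,1,1).

The boundary map ∂_3: C_3 → C_2 sends each 3-simplex σ to the alternating sum Σ_i (−1)^i (σ with its i-th vertex removed). For instance
  ∂BDEF = DEF − BEF + BDF − BDE,
  ∂ABDF = BDF − ADF + ABF − ABD.
As a 10×5 matrix over Z this has rank 4, with invariant factors (1,1,1,1).

Computing H_k = (kernel of ∂_k) / (image of ∂_{k+1}):

  H_0: rank C_0 − rank ∂_1 = 5 − 4 = 1, and the invariant factors of ∂_1 are all 1, so H_0 ≅ Z.
  H_1: rank ker ∂_1 − rank ∂_2 = (10 − 4) − 6 = 0, and the invariant factors of ∂_2 are all 1, so H_1 ≅ 0.
  H_2: rank ker ∂_2 − rank ∂_3 = (10 − 6) − 4 = 0, and the invariant factors of ∂_3 are all 1, so H_2 ≅ 0.
  H_3: rank ker ∂_3 − rank ∂_4 = (5 − 4) − 0 = 1, and there is no ∂_4, so H_3 ≅ Z.

As a check, the Euler characteristic is 5 − 10 + 10 − 5 = 0, which agrees with 1 − 0 + 0 − 1 = 0.
(K is a triangulation of the 3-sphere S^3.)

Hence the Betti numbers are b_0 = 1, b_1 = 0, b_2 = 0, b_3 = 1.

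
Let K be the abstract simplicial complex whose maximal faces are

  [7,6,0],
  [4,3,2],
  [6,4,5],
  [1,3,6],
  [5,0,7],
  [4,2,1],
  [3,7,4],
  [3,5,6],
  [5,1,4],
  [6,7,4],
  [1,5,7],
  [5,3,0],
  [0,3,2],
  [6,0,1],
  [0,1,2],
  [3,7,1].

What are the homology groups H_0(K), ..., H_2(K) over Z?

Fix the vertex order 0 < 1 < 2 < 3 < 4 < 5 < 6 < 7 and write every simplex with vertices in increasing order. Then dim K = 2 and the simplices of K are:

  0-simplices (8): [0], [1], [2], [3], [4], [5], [6], [7]
  1-simplices (24): (24 of them)
  2-simplices (16): [0,1,2], [0,1,6], [0,2,3], [0,3,5], [0,5,7], [0,6,7], [1,2,4], [1,3,6], [1,3,7], [1,4,5], [1,5,7], [2,3,4], [3,4,7], [3,5,6], [4,5,6], [4,6,7]

giving chain groups C_0 ≅ Z^8, C_1 ≅ Z^24, C_2 ≅ Z^16.

The boundary map ∂_1: C_1 → C_0 maps an edge to its endpoints' difference, ∂[p,q] = q − p.
As a 8×24 matrix over Z this has rank 7, with invariant factors (1,1,1,1,1,1,1).

Boundary ∂_2: C_2 → C_1 acts by ∂[p,q,r] = [q,r] − [p,r] + [p,q]. For instance
  ∂[2,3,4] = [3,4] − [2,4] + [2,3],
  ∂[4,6,7] = [6,7] − [4,7] + [4,6].
The resulting 24×16 matrix has rank 15, and its Smith normal form has invariant factors (1,1,1,1,1,1,1,1,1,1,1,1,1,1,1).

Computing H_k = (kernel of ∂_k) / (image of ∂_{k+1}):

  H_0: rank C_0 − rank ∂_1 = 8 − 7 = 1, and the invariant factors of ∂_1 are all 1, so H_0 = Z.
  H_1: rank ker ∂_1 − rank ∂_2 = (24 − 7) − 15 = 2, and the invariant factors of ∂_2 are all 1, so H_1 = Z^2.
  H_2: rank ker ∂_2 − rank ∂_3 = (16 − 15) − 0 = 1, and there is no ∂_3, so H_2 = Z.

(K is a triangulation of the torus T^2.)

H_0 ≅ Z,  H_1 ≅ Z^2,  H_2 ≅ Z.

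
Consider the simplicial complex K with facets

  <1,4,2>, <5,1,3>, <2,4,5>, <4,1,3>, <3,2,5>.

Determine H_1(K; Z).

H_1 = Z.

K has 5 vertices, 10 edges, 5 triangles.
rank ∂_1 = 4, rank ∂_2 = 5 ⇒ b_1 = 10 − 4 − 5 = 1; all invariant factors of ∂_2 are 1 so no torsion. So H_1 = Z.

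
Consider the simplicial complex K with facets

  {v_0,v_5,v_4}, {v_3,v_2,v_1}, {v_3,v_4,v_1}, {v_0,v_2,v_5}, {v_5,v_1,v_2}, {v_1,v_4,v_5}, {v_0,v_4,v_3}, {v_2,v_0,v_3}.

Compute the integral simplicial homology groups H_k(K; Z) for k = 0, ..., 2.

Order the vertices as v_0 < v_1 < v_2 < v_3 < v_4 < v_5. Listing each simplex with vertices in this order, K has dimension 2 with simplices:

  0-simplices (6): [v_0], [v_1], [v_2], [v_3], [v_4], [v_5]
  1-simplices (12): [v_0,v_2], [v_0,v_3], [v_0,v_4], [v_0,v_5], [v_1,v_2], [v_1,v_3], [v_1,v_4], [v_1,v_5], [v_2,v_3], [v_2,v_5], [v_3,v_4], [v_4,v_5]
  2-simplices (8): [v_0,v_2,v_3], [v_0,v_2,v_5], [v_0,v_3,v_4], [v_0,v_4,v_5], [v_1,v_2,v_3], [v_1,v_2,v_5], [v_1,v_3,v_4], [v_1,v_4,v_5]

giving chain groups C_0 ≅ Z^6, C_1 ≅ Z^12, C_2 ≅ Z^8.

Boundary ∂_1: C_1 → C_0 is given by ∂[p,q] = [q] − [p].
As a 6×12 matrix over Z this has rank 5, with invariant factors (1,1,1,1,1).

Boundary ∂_2: C_2 → C_1 sends each 2-simplex [p,q,r] to [q,r] − [p,r] + [p,q]. For instance
  ∂[v_1,v_3,v_4] = [v_3,v_4] − [v_1,v_4] + [v_1,v_3],
  ∂[v_0,v_3,v_4] = [v_3,v_4] − [v_0,v_4] + [v_0,v_3].
The resulting 12×8 matrix has rank 7, and its Smith normal form has invariant factors (1,1,1,1,1,1,1).

From H_k ≅ ker(∂_k) / im(∂_{k+1}) we obtain:

  H_0: rank C_0 − rank ∂_1 = 6 − 5 = 1, and the invariant factors of ∂_1 are all 1, so H_0 ≅ Z.
  H_1: rank ker ∂_1 − rank ∂_2 = (12 − 5) − 7 = 0, and the invariant factors of ∂_2 are all 1, so H_1 ≅ 0.
  H_2: rank ker ∂_2 − rank ∂_3 = (8 − 7) − 0 = 1, and there is no ∂_3, so H_2 ≅ Z.

As a check, the Euler characteristic is 6 − 12 + 8 = 2, which agrees with 1 − 0 + 1 = 2.

H_0 = Z,  H_1 = 0,  H_2 = Z.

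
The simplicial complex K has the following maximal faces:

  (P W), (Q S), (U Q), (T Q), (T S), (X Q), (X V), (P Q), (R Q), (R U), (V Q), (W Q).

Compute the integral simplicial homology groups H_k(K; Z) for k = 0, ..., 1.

We work with the vertex ordering P < Q < R < S < T < U < V < W < X. The simplices of K, each written with vertices in increasing order, are:

  0-simplices (9): P, Q, R, S, T, U, V, W, X
  1-simplices (12): PQ, PW, QR, QS, QT, QU, QV, QW, QX, RU, ST, VX

giving chain groups C_0 ≅ Z^9, C_1 ≅ Z^12.

The boundary map ∂_1: C_1 → C_0 sends each edge [p,q] (with p < q) to q − p. For instance
  ∂QW = W − Q.
The resulting 9×12 matrix has rank 8, and its Smith normal form has invariant factors (1,1,1,1,1,1,1,1).

Computing H_k = (kernel of ∂_k) / (image of ∂_{k+1}):

  H_0: rank C_0 − rank ∂_1 = 9 − 8 = 1, and the invariant factors of ∂_1 are all 1, so H_0 = Z.
  H_1: rank ker ∂_1 − rank ∂_2 = (12 − 8) − 0 = 4, and there is no ∂_2, so H_1 = Z^4.

(K is a triangulation of a wedge of 4 circles.)

H_0 ≅ Z,  H_1 ≅ Z^4.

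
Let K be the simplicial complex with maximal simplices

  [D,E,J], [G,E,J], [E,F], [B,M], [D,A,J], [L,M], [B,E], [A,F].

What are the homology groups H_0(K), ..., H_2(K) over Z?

Order the vertices as A < B < D < E < F < G < J < L < M. Listing each simplex with vertices in this order, K has dimension 2 with simplices:

  0-simplices (9): A, B, D, E, F, G, J, L, M
  1-simplices (12): AD, AF, AJ, BE, BM, DE, DJ, EF, EG, EJ, GJ, LM
  2-simplices (3): ADJ, DEJ, EGJ

Hence C_0 ≅ Z^9, C_1 ≅ Z^12, C_2 ≅ Z^3.

The boundary map ∂_1: C_1 → C_0 sends each edge [p,q] (with p < q) to q − p. For instance
  ∂GJ = J − G.
The resulting 9×12 matrix has rank 8, and its Smith normal form has invariant factors (1,1,1,1,1,1,1,1).

The boundary map ∂_2: C_2 → C_1 maps a triangle to the signed sum of its edges. For instance
  ∂EGJ = GJ − EJ + EG,
  ∂DEJ = EJ − DJ + DE.
As a 12×3 matrix over Z this has rank 3, with invariant factors (1,1,1).

Computing H_k = (kernel of ∂_k) / (image of ∂_{k+1}):

  H_0: rank C_0 − rank ∂_1 = 9 − 8 = 1, and the invariant factors of ∂_1 are all 1, so H_0 = Z.
  H_1: rank ker ∂_1 − rank ∂_2 = (12 − 8) − 3 = 1, and the invariant factors of ∂_2 are all 1, so H_1 = Z.
  H_2: rank ker ∂_2 − rank ∂_3 = (3 − 3) − 0 = 0, and there is no ∂_3, so H_2 = 0.

H_0 = Z,  H_1 = Z,  H_2 = 0.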